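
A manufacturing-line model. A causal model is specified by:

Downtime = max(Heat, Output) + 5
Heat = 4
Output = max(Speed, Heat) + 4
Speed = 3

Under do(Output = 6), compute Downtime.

11

The intervention breaks the incoming arrows to Output: Output = max(Speed, Heat) + 4 no longer applies, and Output = 6.
Downtime = max(Heat, Output) + 5  [with Heat=4, Output=6]  = 11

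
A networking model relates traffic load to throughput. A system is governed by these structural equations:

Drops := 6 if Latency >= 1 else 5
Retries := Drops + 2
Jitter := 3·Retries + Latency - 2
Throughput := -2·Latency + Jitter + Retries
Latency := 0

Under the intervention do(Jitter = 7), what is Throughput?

Intervening sets Jitter = 7 and removes its equation (Jitter := 3·Retries + Latency - 2).
Drops = 6 if Latency >= 1 else 5  [with Latency=0]  = 5
Retries = Drops + 2  [with Drops=5]  = 7
Throughput = -2·Latency + Jitter + Retries  [with Latency=0, Jitter=7, Retries=7]  = 14

14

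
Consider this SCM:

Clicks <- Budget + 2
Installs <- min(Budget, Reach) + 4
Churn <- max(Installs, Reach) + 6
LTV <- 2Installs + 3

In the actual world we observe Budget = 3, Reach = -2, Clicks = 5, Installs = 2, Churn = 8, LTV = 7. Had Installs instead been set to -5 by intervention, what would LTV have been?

Under do(Installs=-5), the mechanism Installs <- min(Budget, Reach) + 4 is discarded; Installs is fixed at -5.
LTV = 2Installs + 3  [with Installs=-5]  = -7

-7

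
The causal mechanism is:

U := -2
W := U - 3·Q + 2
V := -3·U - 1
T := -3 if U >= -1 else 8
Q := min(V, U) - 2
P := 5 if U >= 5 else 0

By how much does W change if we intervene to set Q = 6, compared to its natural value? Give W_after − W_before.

-30

do(Q=6) replaces the equation Q := min(V, U) - 2 with the constant Q = 6.
W = U - 3·Q + 2  [with U=-2, Q=6]  = -18
Without intervention: V = -3·U - 1  [with U=-2]  = 5; Q = min(V, U) - 2  [with V=5, U=-2]  = -4; W = U - 3·Q + 2  [with U=-2, Q=-4]  = 12.
Change = -18 − 12 = -30.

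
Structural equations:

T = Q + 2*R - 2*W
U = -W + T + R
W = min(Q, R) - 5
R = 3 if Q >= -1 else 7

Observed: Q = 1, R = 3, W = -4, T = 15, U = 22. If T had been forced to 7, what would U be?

Intervening sets T = 7 and removes its equation (T = Q + 2*R - 2*W).
R = 3 if Q >= -1 else 7  [with Q=1]  = 3
W = min(Q, R) - 5  [with Q=1, R=3]  = -4
U = -W + T + R  [with W=-4, T=7, R=3]  = 14

14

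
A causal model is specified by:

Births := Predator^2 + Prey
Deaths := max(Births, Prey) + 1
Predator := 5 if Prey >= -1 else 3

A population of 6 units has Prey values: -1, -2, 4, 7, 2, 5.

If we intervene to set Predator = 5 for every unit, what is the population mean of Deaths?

28.5

Every unit gets Predator=5 under the intervention. Deaths values become 25, 24, 30, 33, 28, 31; E[Deaths|do(Predator=5)] = 28.5.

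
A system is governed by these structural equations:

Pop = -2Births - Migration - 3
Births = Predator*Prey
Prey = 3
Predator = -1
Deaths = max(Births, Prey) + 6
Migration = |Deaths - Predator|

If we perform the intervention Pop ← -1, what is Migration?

10

do(Pop=-1) replaces the equation Pop = -2Births - Migration - 3 with the constant Pop = -1.
Since Migration is not a descendant of the intervened variable, it is unaffected.
Births = Predator*Prey  [with Predator=-1, Prey=3]  = -3
Deaths = max(Births, Prey) + 6  [with Births=-3, Prey=3]  = 9
Migration = |Deaths - Predator|  [with Deaths=9, Predator=-1]  = 10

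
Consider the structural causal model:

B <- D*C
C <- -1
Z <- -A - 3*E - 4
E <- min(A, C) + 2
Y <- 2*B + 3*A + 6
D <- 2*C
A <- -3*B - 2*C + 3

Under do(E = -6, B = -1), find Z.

The joint intervention fixes E = -6, B = -1, removing each variable's own equation.
A = -3*B - 2*C + 3  [with B=-1, C=-1]  = 8
Z = -A - 3*E - 4  [with A=8, E=-6]  = 6

6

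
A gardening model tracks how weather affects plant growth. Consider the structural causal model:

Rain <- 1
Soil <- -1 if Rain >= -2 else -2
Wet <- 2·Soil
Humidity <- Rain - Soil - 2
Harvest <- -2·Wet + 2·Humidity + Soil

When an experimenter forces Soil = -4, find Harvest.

18

do(Soil=-4) replaces the equation Soil <- -1 if Rain >= -2 else -2 with the constant Soil = -4.
Wet = 2·Soil  [with Soil=-4]  = -8
Humidity = Rain - Soil - 2  [with Rain=1, Soil=-4]  = 3
Harvest = -2·Wet + 2·Humidity + Soil  [with Wet=-8, Humidity=3, Soil=-4]  = 18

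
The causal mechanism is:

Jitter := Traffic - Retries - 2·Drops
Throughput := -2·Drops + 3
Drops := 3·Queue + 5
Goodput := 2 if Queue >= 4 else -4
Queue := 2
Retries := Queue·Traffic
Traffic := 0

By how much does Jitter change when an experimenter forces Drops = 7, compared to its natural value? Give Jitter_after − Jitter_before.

8

do(Drops=7) replaces the equation Drops := 3·Queue + 5 with the constant Drops = 7.
Retries = Queue·Traffic  [with Queue=2, Traffic=0]  = 0
Jitter = Traffic - Retries - 2·Drops  [with Traffic=0, Retries=0, Drops=7]  = -14
Without intervention: Drops = 3·Queue + 5  [with Queue=2]  = 11; Retries = Queue·Traffic  [with Queue=2, Traffic=0]  = 0; Jitter = Traffic - Retries - 2·Drops  [with Traffic=0, Retries=0, Drops=11]  = -22.
Change = -14 − (-22) = 8.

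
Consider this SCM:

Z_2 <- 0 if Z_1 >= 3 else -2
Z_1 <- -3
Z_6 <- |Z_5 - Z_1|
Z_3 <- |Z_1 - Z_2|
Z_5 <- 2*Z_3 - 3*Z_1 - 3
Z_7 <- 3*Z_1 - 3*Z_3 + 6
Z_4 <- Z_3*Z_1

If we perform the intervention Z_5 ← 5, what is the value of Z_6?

8

The intervention breaks the incoming arrows to Z_5: Z_5 <- 2*Z_3 - 3*Z_1 - 3 no longer applies, and Z_5 = 5.
Z_6 = |Z_5 - Z_1|  [with Z_5=5, Z_1=-3]  = 8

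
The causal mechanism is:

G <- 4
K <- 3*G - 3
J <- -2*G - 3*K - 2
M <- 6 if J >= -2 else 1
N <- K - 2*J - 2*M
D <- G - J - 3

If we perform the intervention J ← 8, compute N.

do(J=8) replaces the equation J <- -2*G - 3*K - 2 with the constant J = 8.
K = 3*G - 3  [with G=4]  = 9
M = 6 if J >= -2 else 1  [with J=8]  = 6
N = K - 2*J - 2*M  [with K=9, J=8, M=6]  = -19

-19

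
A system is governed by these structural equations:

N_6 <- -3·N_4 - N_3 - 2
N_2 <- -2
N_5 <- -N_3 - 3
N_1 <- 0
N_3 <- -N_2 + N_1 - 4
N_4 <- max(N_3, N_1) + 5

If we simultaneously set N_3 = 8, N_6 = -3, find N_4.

Setting N_3 = 8, N_6 = -3 by intervention discards those variables' equations.
N_4 = max(N_3, N_1) + 5  [with N_3=8, N_1=0]  = 13

13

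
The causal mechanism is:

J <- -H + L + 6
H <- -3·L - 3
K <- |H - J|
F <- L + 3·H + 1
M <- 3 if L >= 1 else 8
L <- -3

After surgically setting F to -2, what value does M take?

The intervention breaks the incoming arrows to F: F <- L + 3·H + 1 no longer applies, and F = -2.
Since M is not a descendant of the intervened variable, it is unaffected.
M = 3 if L >= 1 else 8  [with L=-3]  = 8

8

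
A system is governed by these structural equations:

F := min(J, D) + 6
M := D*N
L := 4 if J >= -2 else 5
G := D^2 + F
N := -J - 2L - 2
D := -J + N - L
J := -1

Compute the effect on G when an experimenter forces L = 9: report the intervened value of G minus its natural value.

Under do(L=9), the mechanism L := 4 if J >= -2 else 5 is discarded; L is fixed at 9.
N = -J - 2L - 2  [with J=-1, L=9]  = -19
D = -J + N - L  [with J=-1, N=-19, L=9]  = -27
F = min(J, D) + 6  [with J=-1, D=-27]  = -21
G = D^2 + F  [with D=-27, F=-21]  = 708
Without intervention: L = 4 if J >= -2 else 5  [with J=-1]  = 4; N = -J - 2L - 2  [with J=-1, L=4]  = -9; D = -J + N - L  [with J=-1, N=-9, L=4]  = -12; F = min(J, D) + 6  [with J=-1, D=-12]  = -6; G = D^2 + F  [with D=-12, F=-6]  = 138.
Change = 708 − 138 = 570.

570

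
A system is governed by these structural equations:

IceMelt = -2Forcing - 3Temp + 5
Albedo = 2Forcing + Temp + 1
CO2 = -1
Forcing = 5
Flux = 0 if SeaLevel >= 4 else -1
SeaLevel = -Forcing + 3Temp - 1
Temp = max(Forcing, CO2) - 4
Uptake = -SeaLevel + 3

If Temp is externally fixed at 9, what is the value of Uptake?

-18

The intervention breaks the incoming arrows to Temp: Temp = max(Forcing, CO2) - 4 no longer applies, and Temp = 9.
SeaLevel = -Forcing + 3Temp - 1  [with Forcing=5, Temp=9]  = 21
Uptake = -SeaLevel + 3  [with SeaLevel=21]  = -18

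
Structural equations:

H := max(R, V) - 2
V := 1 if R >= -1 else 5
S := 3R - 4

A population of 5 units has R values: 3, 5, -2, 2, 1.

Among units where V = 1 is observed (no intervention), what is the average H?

Conditioning on V=1 selects the 4 unit(s) with R ∈ {3, 5, 2, 1}. Their H values: 1, 3, 0, -1. Mean = 0.75.

0.75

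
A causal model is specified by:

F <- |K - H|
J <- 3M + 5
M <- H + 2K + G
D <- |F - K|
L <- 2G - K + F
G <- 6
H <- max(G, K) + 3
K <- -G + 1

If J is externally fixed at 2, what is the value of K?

-5

Under do(J=2), the mechanism J <- 3M + 5 is discarded; J is fixed at 2.
K is not downstream of the intervention, so its value is determined by the original equations.
K = -G + 1  [with G=6]  = -5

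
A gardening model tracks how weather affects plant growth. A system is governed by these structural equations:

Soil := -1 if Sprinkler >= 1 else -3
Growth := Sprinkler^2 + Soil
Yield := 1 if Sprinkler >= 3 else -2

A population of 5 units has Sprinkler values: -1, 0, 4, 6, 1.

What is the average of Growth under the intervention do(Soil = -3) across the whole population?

do(Soil=-3) breaks Soil's dependence on Sprinkler. With Soil=-3 fixed, Growth across the units is -2, -3, 13, 33, -2, mean 7.8.

7.8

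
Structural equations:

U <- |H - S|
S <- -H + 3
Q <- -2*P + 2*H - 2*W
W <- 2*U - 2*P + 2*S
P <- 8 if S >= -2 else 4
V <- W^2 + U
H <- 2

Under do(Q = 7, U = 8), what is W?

2

Under do(Q = 7, U = 8), each intervened variable's structural equation is replaced by its fixed value.
S = -H + 3  [with H=2]  = 1
P = 8 if S >= -2 else 4  [with S=1]  = 8
W = 2*U - 2*P + 2*S  [with U=8, P=8, S=1]  = 2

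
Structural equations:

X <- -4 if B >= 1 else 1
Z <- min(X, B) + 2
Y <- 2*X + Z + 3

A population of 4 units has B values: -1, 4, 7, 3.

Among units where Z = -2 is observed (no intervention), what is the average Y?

-7

Conditioning on Z=-2 selects the 3 unit(s) with B ∈ {4, 7, 3}. Their Y values: -7, -7, -7. Mean = -7.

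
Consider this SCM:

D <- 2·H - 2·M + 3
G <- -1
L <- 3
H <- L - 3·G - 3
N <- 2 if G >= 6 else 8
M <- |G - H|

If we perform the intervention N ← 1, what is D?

do(N=1) replaces the equation N <- 2 if G >= 6 else 8 with the constant N = 1.
Since D is not a descendant of the intervened variable, it is unaffected.
H = L - 3·G - 3  [with L=3, G=-1]  = 3
M = |G - H|  [with G=-1, H=3]  = 4
D = 2·H - 2·M + 3  [with H=3, M=4]  = 1

1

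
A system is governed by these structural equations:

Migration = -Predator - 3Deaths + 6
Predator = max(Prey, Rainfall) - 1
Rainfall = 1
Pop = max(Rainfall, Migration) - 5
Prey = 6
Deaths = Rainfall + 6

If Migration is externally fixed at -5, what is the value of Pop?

The intervention breaks the incoming arrows to Migration: Migration = -Predator - 3Deaths + 6 no longer applies, and Migration = -5.
Pop = max(Rainfall, Migration) - 5  [with Rainfall=1, Migration=-5]  = -4

-4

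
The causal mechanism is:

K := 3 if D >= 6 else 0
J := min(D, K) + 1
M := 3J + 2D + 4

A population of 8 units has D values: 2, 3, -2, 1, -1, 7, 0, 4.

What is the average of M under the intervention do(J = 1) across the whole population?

10.5

The intervention sets J=1 in all 8 units regardless of D. Recomputing M per unit gives 11, 13, 3, 9, 5, 21, 7, 15; average 10.5.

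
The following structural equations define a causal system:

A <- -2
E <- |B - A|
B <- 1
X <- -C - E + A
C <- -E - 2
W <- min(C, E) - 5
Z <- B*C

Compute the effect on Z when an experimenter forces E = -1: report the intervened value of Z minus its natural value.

4

The intervention breaks the incoming arrows to E: E <- |B - A| no longer applies, and E = -1.
C = -E - 2  [with E=-1]  = -1
Z = B*C  [with B=1, C=-1]  = -1
Without intervention: E = |B - A|  [with B=1, A=-2]  = 3; C = -E - 2  [with E=3]  = -5; Z = B*C  [with B=1, C=-5]  = -5.
Change = -1 − (-5) = 4.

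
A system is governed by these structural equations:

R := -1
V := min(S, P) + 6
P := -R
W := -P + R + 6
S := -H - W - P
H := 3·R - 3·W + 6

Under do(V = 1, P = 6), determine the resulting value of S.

The joint intervention fixes V = 1, P = 6, removing each variable's own equation.
W = -P + R + 6  [with P=6, R=-1]  = -1
H = 3·R - 3·W + 6  [with R=-1, W=-1]  = 6
S = -H - W - P  [with H=6, W=-1, P=6]  = -11

-11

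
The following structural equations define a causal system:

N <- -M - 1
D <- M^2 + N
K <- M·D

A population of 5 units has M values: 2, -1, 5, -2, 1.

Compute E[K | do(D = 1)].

1

Every unit gets D=1 under the intervention. K values become 2, -1, 5, -2, 1; E[K|do(D=1)] = 1.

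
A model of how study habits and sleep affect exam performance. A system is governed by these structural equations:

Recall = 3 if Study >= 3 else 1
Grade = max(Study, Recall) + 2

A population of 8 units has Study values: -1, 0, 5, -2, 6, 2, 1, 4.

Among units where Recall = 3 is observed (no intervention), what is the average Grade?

7

E[Grade|Recall=3] averages over only the 3 units with Recall=3 (Study = 5, 6, 4): Grade = 7, 8, 6, mean 7.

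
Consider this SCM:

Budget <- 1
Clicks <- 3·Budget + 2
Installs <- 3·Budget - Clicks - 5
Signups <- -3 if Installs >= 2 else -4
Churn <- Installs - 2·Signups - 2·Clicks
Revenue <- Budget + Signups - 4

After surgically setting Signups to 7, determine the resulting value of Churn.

-31

Intervening sets Signups = 7 and removes its equation (Signups <- -3 if Installs >= 2 else -4).
Clicks = 3·Budget + 2  [with Budget=1]  = 5
Installs = 3·Budget - Clicks - 5  [with Budget=1, Clicks=5]  = -7
Churn = Installs - 2·Signups - 2·Clicks  [with Installs=-7, Signups=7, Clicks=5]  = -31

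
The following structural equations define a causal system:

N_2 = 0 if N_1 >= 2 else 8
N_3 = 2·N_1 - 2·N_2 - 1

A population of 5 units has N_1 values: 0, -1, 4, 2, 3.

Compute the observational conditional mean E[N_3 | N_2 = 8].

-18

E[N_3|N_2=8] averages over only the 2 units with N_2=8 (N_1 = 0, -1): N_3 = -17, -19, mean -18.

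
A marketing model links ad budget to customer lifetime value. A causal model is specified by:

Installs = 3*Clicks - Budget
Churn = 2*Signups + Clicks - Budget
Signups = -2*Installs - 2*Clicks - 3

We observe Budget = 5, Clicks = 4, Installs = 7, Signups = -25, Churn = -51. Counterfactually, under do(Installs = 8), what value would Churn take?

-55

do(Installs=8) replaces the equation Installs = 3*Clicks - Budget with the constant Installs = 8.
Signups = -2*Installs - 2*Clicks - 3  [with Installs=8, Clicks=4]  = -27
Churn = 2*Signups + Clicks - Budget  [with Signups=-27, Clicks=4, Budget=5]  = -55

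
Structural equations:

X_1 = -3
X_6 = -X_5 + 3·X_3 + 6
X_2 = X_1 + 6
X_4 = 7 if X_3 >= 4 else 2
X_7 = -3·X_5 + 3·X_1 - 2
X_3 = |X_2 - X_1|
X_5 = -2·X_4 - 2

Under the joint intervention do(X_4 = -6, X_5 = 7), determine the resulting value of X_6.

17

The joint intervention fixes X_4 = -6, X_5 = 7, removing each variable's own equation.
X_2 = X_1 + 6  [with X_1=-3]  = 3
X_3 = |X_2 - X_1|  [with X_2=3, X_1=-3]  = 6
X_6 = -X_5 + 3·X_3 + 6  [with X_5=7, X_3=6]  = 17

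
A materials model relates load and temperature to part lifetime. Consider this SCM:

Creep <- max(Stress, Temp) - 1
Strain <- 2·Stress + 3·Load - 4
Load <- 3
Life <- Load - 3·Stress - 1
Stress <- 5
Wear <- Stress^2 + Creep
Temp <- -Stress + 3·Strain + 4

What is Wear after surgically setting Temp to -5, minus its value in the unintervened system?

Under do(Temp=-5), the mechanism Temp <- -Stress + 3·Strain + 4 is discarded; Temp is fixed at -5.
Creep = max(Stress, Temp) - 1  [with Stress=5, Temp=-5]  = 4
Wear = Stress^2 + Creep  [with Stress=5, Creep=4]  = 29
Without intervention: Strain = 2·Stress + 3·Load - 4  [with Stress=5, Load=3]  = 15; Temp = -Stress + 3·Strain + 4  [with Stress=5, Strain=15]  = 44; Creep = max(Stress, Temp) - 1  [with Stress=5, Temp=44]  = 43; Wear = Stress^2 + Creep  [with Stress=5, Creep=43]  = 68.
Change = 29 − 68 = -39.

-39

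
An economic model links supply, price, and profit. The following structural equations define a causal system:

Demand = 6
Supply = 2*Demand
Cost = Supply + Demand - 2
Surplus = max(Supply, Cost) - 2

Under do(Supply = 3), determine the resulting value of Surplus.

5

Under do(Supply=3), the mechanism Supply = 2*Demand is discarded; Supply is fixed at 3.
Cost = Supply + Demand - 2  [with Supply=3, Demand=6]  = 7
Surplus = max(Supply, Cost) - 2  [with Supply=3, Cost=7]  = 5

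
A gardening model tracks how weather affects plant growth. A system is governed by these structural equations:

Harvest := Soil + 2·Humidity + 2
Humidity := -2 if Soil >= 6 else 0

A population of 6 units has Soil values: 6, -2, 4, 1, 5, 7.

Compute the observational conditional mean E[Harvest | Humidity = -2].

E[Harvest|Humidity=-2] averages over only the 2 units with Humidity=-2 (Soil = 6, 7): Harvest = 4, 5, mean 4.5.

4.5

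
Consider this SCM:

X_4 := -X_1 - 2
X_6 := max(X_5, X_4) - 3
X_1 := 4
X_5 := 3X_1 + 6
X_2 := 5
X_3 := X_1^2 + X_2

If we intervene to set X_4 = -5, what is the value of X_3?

21

Under do(X_4=-5), the mechanism X_4 := -X_1 - 2 is discarded; X_4 is fixed at -5.
Since X_3 is not a descendant of the intervened variable, it is unaffected.
X_3 = X_1^2 + X_2  [with X_1=4, X_2=5]  = 21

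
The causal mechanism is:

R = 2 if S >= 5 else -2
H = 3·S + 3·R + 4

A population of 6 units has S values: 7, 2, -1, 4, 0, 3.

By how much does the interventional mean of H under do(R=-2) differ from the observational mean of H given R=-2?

2.7

do(R=-2) breaks R's dependence on S. With R=-2 fixed, H across the units is 19, 4, -5, 10, -2, 7, mean 5.5.
Observing R=-2 restricts to units where R's equation naturally yields -2: S ∈ {2, -1, 4, 0, 3}. In that subpopulation H = 4, -5, 10, -2, 7, mean 2.8.
Difference = 5.5 − 2.8 = 2.7.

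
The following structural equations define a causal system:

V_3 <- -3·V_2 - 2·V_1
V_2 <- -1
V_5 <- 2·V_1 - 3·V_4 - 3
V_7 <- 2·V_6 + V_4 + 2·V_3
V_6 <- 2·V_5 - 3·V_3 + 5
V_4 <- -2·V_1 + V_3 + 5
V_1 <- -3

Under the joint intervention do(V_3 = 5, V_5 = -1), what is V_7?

Under do(V_3 = 5, V_5 = -1), each intervened variable's structural equation is replaced by its fixed value.
V_4 = -2·V_1 + V_3 + 5  [with V_1=-3, V_3=5]  = 16
V_6 = 2·V_5 - 3·V_3 + 5  [with V_5=-1, V_3=5]  = -12
V_7 = 2·V_6 + V_4 + 2·V_3  [with V_6=-12, V_4=16, V_3=5]  = 2

2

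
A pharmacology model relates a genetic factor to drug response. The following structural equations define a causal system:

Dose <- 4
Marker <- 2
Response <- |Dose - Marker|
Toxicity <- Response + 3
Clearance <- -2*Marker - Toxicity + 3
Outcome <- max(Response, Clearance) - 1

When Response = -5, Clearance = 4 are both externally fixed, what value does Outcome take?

Setting Response = -5, Clearance = 4 by intervention discards those variables' equations.
Outcome = max(Response, Clearance) - 1  [with Response=-5, Clearance=4]  = 3

3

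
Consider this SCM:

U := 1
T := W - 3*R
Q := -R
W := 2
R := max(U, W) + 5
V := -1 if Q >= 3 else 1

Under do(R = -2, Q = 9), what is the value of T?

Setting R = -2, Q = 9 by intervention discards those variables' equations.
T = W - 3*R  [with W=2, R=-2]  = 8

8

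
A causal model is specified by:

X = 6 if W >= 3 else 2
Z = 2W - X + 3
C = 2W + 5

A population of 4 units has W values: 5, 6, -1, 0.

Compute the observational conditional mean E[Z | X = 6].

Observing X=6 restricts to units where X's equation naturally yields 6: W ∈ {5, 6}. In that subpopulation Z = 7, 9, mean 8.

8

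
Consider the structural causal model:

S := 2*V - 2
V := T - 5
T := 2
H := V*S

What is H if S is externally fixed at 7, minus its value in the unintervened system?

-45

The intervention breaks the incoming arrows to S: S := 2*V - 2 no longer applies, and S = 7.
V = T - 5  [with T=2]  = -3
H = V*S  [with V=-3, S=7]  = -21
Without intervention: V = T - 5  [with T=2]  = -3; S = 2*V - 2  [with V=-3]  = -8; H = V*S  [with V=-3, S=-8]  = 24.
Change = -21 − 24 = -45.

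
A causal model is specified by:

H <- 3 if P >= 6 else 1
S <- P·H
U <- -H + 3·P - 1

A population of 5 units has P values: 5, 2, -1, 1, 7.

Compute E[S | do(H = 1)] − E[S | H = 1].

Every unit gets H=1 under the intervention. S values become 5, 2, -1, 1, 7; E[S|do(H=1)] = 2.8.
E[S|H=1] averages over only the 4 units with H=1 (P = 5, 2, -1, 1): S = 5, 2, -1, 1, mean 1.75.
Difference = 2.8 − 1.75 = 1.05.

1.05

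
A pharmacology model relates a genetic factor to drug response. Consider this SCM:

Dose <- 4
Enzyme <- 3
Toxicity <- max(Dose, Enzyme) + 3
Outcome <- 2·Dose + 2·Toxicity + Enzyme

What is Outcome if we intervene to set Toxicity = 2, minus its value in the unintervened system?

The intervention breaks the incoming arrows to Toxicity: Toxicity <- max(Dose, Enzyme) + 3 no longer applies, and Toxicity = 2.
Outcome = 2·Dose + 2·Toxicity + Enzyme  [with Dose=4, Toxicity=2, Enzyme=3]  = 15
Without intervention: Toxicity = max(Dose, Enzyme) + 3  [with Dose=4, Enzyme=3]  = 7; Outcome = 2·Dose + 2·Toxicity + Enzyme  [with Dose=4, Toxicity=7, Enzyme=3]  = 25.
Change = 15 − 25 = -10.

-10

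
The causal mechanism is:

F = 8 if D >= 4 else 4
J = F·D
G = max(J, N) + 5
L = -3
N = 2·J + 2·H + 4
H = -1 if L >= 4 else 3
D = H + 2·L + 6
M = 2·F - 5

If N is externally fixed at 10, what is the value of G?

17

Intervening sets N = 10 and removes its equation (N = 2·J + 2·H + 4).
H = -1 if L >= 4 else 3  [with L=-3]  = 3
D = H + 2·L + 6  [with H=3, L=-3]  = 3
F = 8 if D >= 4 else 4  [with D=3]  = 4
J = F·D  [with F=4, D=3]  = 12
G = max(J, N) + 5  [with J=12, N=10]  = 17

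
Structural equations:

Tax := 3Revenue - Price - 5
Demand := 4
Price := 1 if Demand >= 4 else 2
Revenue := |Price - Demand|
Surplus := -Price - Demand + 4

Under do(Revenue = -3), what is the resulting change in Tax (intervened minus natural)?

-18

The intervention breaks the incoming arrows to Revenue: Revenue := |Price - Demand| no longer applies, and Revenue = -3.
Price = 1 if Demand >= 4 else 2  [with Demand=4]  = 1
Tax = 3Revenue - Price - 5  [with Revenue=-3, Price=1]  = -15
Without intervention: Price = 1 if Demand >= 4 else 2  [with Demand=4]  = 1; Revenue = |Price - Demand|  [with Price=1, Demand=4]  = 3; Tax = 3Revenue - Price - 5  [with Revenue=3, Price=1]  = 3.
Change = -15 − 3 = -18.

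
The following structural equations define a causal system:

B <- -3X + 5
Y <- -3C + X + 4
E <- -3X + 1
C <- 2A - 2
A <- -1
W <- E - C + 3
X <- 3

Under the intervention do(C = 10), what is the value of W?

Under do(C=10), the mechanism C <- 2A - 2 is discarded; C is fixed at 10.
E = -3X + 1  [with X=3]  = -8
W = E - C + 3  [with E=-8, C=10]  = -15

-15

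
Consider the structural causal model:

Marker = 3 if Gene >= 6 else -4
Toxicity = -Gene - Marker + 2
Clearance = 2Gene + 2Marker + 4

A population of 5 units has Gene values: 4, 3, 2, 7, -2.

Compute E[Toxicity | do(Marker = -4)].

The intervention sets Marker=-4 in all 5 units regardless of Gene. Recomputing Toxicity per unit gives 2, 3, 4, -1, 8; average 3.2.

3.2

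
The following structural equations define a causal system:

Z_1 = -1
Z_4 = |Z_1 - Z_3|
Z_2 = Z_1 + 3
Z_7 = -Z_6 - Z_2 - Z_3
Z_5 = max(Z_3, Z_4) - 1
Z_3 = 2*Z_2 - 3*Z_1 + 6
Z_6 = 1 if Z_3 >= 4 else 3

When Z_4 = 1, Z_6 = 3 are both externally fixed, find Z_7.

-18

Setting Z_4 = 1, Z_6 = 3 by intervention discards those variables' equations.
Z_2 = Z_1 + 3  [with Z_1=-1]  = 2
Z_3 = 2*Z_2 - 3*Z_1 + 6  [with Z_2=2, Z_1=-1]  = 13
Z_7 = -Z_6 - Z_2 - Z_3  [with Z_6=3, Z_2=2, Z_3=13]  = -18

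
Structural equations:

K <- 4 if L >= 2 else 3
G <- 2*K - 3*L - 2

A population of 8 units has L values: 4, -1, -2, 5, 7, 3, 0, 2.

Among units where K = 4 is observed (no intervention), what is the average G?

Conditioning on K=4 selects the 5 unit(s) with L ∈ {4, 5, 7, 3, 2}. Their G values: -6, -9, -15, -3, 0. Mean = -6.6.

-6.6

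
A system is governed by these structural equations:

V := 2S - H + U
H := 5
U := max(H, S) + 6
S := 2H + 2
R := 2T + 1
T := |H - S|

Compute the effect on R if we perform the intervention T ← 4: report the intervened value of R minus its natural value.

-6

do(T=4) replaces the equation T := |H - S| with the constant T = 4.
R = 2T + 1  [with T=4]  = 9
Without intervention: S = 2H + 2  [with H=5]  = 12; T = |H - S|  [with H=5, S=12]  = 7; R = 2T + 1  [with T=7]  = 15.
Change = 9 − 15 = -6.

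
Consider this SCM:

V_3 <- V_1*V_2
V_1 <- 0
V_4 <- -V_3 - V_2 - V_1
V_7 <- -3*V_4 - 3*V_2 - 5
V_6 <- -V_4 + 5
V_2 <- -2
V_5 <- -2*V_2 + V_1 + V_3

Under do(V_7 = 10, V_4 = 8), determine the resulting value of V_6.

Setting V_7 = 10, V_4 = 8 by intervention discards those variables' equations.
V_6 = -V_4 + 5  [with V_4=8]  = -3

-3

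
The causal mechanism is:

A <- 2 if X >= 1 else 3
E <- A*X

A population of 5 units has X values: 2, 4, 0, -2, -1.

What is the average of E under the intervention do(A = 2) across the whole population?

1.2

do(A=2) breaks A's dependence on X. With A=2 fixed, E across the units is 4, 8, 0, -4, -2, mean 1.2.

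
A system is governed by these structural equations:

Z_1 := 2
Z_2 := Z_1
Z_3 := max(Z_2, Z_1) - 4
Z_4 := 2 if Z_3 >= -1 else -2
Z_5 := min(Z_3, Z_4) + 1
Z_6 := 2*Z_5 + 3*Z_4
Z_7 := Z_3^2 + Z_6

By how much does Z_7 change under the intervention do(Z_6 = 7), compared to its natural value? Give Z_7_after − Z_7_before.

Intervening sets Z_6 = 7 and removes its equation (Z_6 := 2*Z_5 + 3*Z_4).
Z_2 = Z_1  [with Z_1=2]  = 2
Z_3 = max(Z_2, Z_1) - 4  [with Z_2=2, Z_1=2]  = -2
Z_7 = Z_3^2 + Z_6  [with Z_3=-2, Z_6=7]  = 11
Without intervention: Z_2 = Z_1  [with Z_1=2]  = 2; Z_3 = max(Z_2, Z_1) - 4  [with Z_2=2, Z_1=2]  = -2; Z_4 = 2 if Z_3 >= -1 else -2  [with Z_3=-2]  = -2; Z_5 = min(Z_3, Z_4) + 1  [with Z_3=-2, Z_4=-2]  = -1; Z_6 = 2*Z_5 + 3*Z_4  [with Z_5=-1, Z_4=-2]  = -8; Z_7 = Z_3^2 + Z_6  [with Z_3=-2, Z_6=-8]  = -4.
Change = 11 − (-4) = 15.

15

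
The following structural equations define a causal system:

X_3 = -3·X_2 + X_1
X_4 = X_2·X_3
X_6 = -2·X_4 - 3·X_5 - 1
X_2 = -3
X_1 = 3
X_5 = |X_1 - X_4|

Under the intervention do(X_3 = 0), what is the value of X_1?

3

Under do(X_3=0), the mechanism X_3 = -3·X_2 + X_1 is discarded; X_3 is fixed at 0.
X_1 is not downstream of the intervention, so its value is determined by the original equations.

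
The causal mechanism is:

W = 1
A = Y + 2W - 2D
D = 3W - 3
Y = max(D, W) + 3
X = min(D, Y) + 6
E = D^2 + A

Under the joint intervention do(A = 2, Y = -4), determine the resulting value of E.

The joint intervention fixes A = 2, Y = -4, removing each variable's own equation.
D = 3W - 3  [with W=1]  = 0
E = D^2 + A  [with D=0, A=2]  = 2

2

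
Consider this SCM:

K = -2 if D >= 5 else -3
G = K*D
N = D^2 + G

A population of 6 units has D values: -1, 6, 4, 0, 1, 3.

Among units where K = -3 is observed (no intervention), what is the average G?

Observing K=-3 restricts to units where K's equation naturally yields -3: D ∈ {-1, 4, 0, 1, 3}. In that subpopulation G = 3, -12, 0, -3, -9, mean -4.2.

-4.2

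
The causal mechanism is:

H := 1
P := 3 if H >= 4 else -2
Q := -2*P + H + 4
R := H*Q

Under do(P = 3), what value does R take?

-1

Under do(P=3), the mechanism P := 3 if H >= 4 else -2 is discarded; P is fixed at 3.
Q = -2*P + H + 4  [with P=3, H=1]  = -1
R = H*Q  [with H=1, Q=-1]  = -1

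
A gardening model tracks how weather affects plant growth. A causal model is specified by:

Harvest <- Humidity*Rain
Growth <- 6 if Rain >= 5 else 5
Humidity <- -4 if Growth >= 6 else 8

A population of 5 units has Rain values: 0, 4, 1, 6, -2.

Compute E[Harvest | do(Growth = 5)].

The intervention sets Growth=5 in all 5 units regardless of Rain. Recomputing Harvest per unit gives 0, 32, 8, 48, -16; average 14.4.

14.4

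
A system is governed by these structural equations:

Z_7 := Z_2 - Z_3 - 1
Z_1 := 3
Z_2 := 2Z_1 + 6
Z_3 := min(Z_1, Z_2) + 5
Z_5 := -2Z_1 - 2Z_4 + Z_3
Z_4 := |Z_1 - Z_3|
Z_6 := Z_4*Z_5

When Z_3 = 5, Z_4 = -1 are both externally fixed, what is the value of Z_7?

6

Under do(Z_3 = 5, Z_4 = -1), each intervened variable's structural equation is replaced by its fixed value.
Z_2 = 2Z_1 + 6  [with Z_1=3]  = 12
Z_7 = Z_2 - Z_3 - 1  [with Z_2=12, Z_3=5]  = 6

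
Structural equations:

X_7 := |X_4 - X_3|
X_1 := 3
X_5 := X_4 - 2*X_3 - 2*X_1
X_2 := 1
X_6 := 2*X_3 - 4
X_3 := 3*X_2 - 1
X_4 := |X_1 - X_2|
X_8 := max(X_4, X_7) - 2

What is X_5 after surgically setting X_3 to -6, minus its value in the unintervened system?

16

do(X_3=-6) replaces the equation X_3 := 3*X_2 - 1 with the constant X_3 = -6.
X_4 = |X_1 - X_2|  [with X_1=3, X_2=1]  = 2
X_5 = X_4 - 2*X_3 - 2*X_1  [with X_4=2, X_3=-6, X_1=3]  = 8
Without intervention: X_3 = 3*X_2 - 1  [with X_2=1]  = 2; X_4 = |X_1 - X_2|  [with X_1=3, X_2=1]  = 2; X_5 = X_4 - 2*X_3 - 2*X_1  [with X_4=2, X_3=2, X_1=3]  = -8.
Change = 8 − (-8) = 16.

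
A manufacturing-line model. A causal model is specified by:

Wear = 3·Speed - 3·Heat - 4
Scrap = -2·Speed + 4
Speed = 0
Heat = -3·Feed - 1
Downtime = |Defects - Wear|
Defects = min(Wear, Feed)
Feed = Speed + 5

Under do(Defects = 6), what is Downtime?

38

Under do(Defects=6), the mechanism Defects = min(Wear, Feed) is discarded; Defects is fixed at 6.
Feed = Speed + 5  [with Speed=0]  = 5
Heat = -3·Feed - 1  [with Feed=5]  = -16
Wear = 3·Speed - 3·Heat - 4  [with Speed=0, Heat=-16]  = 44
Downtime = |Defects - Wear|  [with Defects=6, Wear=44]  = 38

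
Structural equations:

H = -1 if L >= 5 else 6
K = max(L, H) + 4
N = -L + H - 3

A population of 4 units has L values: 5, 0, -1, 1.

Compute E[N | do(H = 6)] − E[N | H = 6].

-1.25

do(H=6) breaks H's dependence on L. With H=6 fixed, N across the units is -2, 3, 4, 2, mean 1.75.
E[N|H=6] averages over only the 3 units with H=6 (L = 0, -1, 1): N = 3, 4, 2, mean 3.
Difference = 1.75 − 3 = -1.25.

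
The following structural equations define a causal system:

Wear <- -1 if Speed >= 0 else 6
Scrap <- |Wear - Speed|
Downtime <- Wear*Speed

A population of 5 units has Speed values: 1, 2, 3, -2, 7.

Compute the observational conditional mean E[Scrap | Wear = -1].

Conditioning on Wear=-1 selects the 4 unit(s) with Speed ∈ {1, 2, 3, 7}. Their Scrap values: 2, 3, 4, 8. Mean = 4.25.

4.25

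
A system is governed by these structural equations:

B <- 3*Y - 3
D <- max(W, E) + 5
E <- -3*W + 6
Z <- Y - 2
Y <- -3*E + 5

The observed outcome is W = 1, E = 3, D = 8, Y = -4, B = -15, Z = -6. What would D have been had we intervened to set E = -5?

The intervention breaks the incoming arrows to E: E <- -3*W + 6 no longer applies, and E = -5.
D = max(W, E) + 5  [with W=1, E=-5]  = 6

6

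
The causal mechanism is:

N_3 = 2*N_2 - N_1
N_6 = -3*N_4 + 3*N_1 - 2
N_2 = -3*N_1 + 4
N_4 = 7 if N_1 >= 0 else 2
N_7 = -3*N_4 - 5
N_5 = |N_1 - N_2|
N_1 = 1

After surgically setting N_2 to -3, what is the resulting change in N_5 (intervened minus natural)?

do(N_2=-3) replaces the equation N_2 = -3*N_1 + 4 with the constant N_2 = -3.
N_5 = |N_1 - N_2|  [with N_1=1, N_2=-3]  = 4
Without intervention: N_2 = -3*N_1 + 4  [with N_1=1]  = 1; N_5 = |N_1 - N_2|  [with N_1=1, N_2=1]  = 0.
Change = 4 − 0 = 4.

4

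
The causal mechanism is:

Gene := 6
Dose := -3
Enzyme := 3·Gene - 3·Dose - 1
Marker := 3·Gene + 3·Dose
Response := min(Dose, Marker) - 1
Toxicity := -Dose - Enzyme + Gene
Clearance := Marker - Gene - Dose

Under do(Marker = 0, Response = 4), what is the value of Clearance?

-3

Under do(Marker = 0, Response = 4), each intervened variable's structural equation is replaced by its fixed value.
Clearance = Marker - Gene - Dose  [with Marker=0, Gene=6, Dose=-3]  = -3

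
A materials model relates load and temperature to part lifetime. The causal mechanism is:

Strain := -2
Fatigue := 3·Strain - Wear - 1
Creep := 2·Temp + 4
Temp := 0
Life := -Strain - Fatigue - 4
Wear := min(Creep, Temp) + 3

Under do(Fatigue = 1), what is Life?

The intervention breaks the incoming arrows to Fatigue: Fatigue := 3·Strain - Wear - 1 no longer applies, and Fatigue = 1.
Life = -Strain - Fatigue - 4  [with Strain=-2, Fatigue=1]  = -3

-3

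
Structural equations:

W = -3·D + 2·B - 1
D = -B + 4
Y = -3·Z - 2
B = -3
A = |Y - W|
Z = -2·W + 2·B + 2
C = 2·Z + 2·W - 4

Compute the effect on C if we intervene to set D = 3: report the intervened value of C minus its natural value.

Under do(D=3), the mechanism D = -B + 4 is discarded; D is fixed at 3.
W = -3·D + 2·B - 1  [with D=3, B=-3]  = -16
Z = -2·W + 2·B + 2  [with W=-16, B=-3]  = 28
C = 2·Z + 2·W - 4  [with Z=28, W=-16]  = 20
Without intervention: D = -B + 4  [with B=-3]  = 7; W = -3·D + 2·B - 1  [with D=7, B=-3]  = -28; Z = -2·W + 2·B + 2  [with W=-28, B=-3]  = 52; C = 2·Z + 2·W - 4  [with Z=52, W=-28]  = 44.
Change = 20 − 44 = -24.

-24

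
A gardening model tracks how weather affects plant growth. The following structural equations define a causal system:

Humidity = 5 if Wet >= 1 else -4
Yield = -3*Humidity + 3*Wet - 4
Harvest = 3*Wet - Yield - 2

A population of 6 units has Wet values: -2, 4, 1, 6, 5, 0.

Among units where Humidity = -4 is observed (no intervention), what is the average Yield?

5

E[Yield|Humidity=-4] averages over only the 2 units with Humidity=-4 (Wet = -2, 0): Yield = 2, 8, mean 5.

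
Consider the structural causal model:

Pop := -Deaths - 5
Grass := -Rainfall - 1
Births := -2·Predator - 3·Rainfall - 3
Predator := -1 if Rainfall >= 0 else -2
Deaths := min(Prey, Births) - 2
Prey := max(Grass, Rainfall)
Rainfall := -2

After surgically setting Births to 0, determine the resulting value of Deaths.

The intervention breaks the incoming arrows to Births: Births := -2·Predator - 3·Rainfall - 3 no longer applies, and Births = 0.
Grass = -Rainfall - 1  [with Rainfall=-2]  = 1
Prey = max(Grass, Rainfall)  [with Grass=1, Rainfall=-2]  = 1
Deaths = min(Prey, Births) - 2  [with Prey=1, Births=0]  = -2

-2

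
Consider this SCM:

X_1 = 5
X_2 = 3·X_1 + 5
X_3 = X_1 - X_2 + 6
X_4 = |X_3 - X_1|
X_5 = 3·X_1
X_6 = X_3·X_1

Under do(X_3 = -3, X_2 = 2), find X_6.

-15

Setting X_3 = -3, X_2 = 2 by intervention discards those variables' equations.
X_6 = X_3·X_1  [with X_3=-3, X_1=5]  = -15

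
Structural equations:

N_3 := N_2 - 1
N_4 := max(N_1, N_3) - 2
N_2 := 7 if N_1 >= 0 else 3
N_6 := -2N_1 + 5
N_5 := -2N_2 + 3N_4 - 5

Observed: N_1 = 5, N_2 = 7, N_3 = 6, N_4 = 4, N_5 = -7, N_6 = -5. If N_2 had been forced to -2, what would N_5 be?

do(N_2=-2) replaces the equation N_2 := 7 if N_1 >= 0 else 3 with the constant N_2 = -2.
N_3 = N_2 - 1  [with N_2=-2]  = -3
N_4 = max(N_1, N_3) - 2  [with N_1=5, N_3=-3]  = 3
N_5 = -2N_2 + 3N_4 - 5  [with N_2=-2, N_4=3]  = 8

8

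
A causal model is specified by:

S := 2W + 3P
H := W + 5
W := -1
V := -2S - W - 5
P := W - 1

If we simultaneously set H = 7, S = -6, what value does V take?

8

Under do(H = 7, S = -6), each intervened variable's structural equation is replaced by its fixed value.
V = -2S - W - 5  [with S=-6, W=-1]  = 8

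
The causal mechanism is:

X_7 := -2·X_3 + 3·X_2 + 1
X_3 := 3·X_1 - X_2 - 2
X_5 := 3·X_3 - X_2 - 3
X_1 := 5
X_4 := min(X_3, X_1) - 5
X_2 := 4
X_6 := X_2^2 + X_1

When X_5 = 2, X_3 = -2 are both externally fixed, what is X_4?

Under do(X_5 = 2, X_3 = -2), each intervened variable's structural equation is replaced by its fixed value.
X_4 = min(X_3, X_1) - 5  [with X_3=-2, X_1=5]  = -7

-7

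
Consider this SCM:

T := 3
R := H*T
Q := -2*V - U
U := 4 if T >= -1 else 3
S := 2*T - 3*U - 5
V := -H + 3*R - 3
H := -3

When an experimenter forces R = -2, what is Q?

The intervention breaks the incoming arrows to R: R := H*T no longer applies, and R = -2.
U = 4 if T >= -1 else 3  [with T=3]  = 4
V = -H + 3*R - 3  [with H=-3, R=-2]  = -6
Q = -2*V - U  [with V=-6, U=4]  = 8

8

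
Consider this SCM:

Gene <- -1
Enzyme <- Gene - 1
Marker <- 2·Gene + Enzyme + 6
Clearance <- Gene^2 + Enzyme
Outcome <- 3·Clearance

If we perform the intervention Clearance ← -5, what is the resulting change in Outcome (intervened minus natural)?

Intervening sets Clearance = -5 and removes its equation (Clearance <- Gene^2 + Enzyme).
Outcome = 3·Clearance  [with Clearance=-5]  = -15
Without intervention: Enzyme = Gene - 1  [with Gene=-1]  = -2; Clearance = Gene^2 + Enzyme  [with Gene=-1, Enzyme=-2]  = -1; Outcome = 3·Clearance  [with Clearance=-1]  = -3.
Change = -15 − (-3) = -12.

-12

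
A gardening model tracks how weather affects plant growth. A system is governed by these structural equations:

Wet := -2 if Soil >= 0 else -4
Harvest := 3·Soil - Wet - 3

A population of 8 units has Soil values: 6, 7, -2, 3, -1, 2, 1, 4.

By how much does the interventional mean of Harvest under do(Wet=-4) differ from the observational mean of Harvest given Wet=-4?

12

Every unit gets Wet=-4 under the intervention. Harvest values become 19, 22, -5, 10, -2, 7, 4, 13; E[Harvest|do(Wet=-4)] = 8.5.
Observing Wet=-4 restricts to units where Wet's equation naturally yields -4: Soil ∈ {-2, -1}. In that subpopulation Harvest = -5, -2, mean -3.5.
Difference = 8.5 − (-3.5) = 12.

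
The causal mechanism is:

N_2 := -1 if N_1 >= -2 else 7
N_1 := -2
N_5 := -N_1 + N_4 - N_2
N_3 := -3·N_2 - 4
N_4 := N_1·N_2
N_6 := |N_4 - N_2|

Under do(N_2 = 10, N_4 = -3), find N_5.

-11

Setting N_2 = 10, N_4 = -3 by intervention discards those variables' equations.
N_5 = -N_1 + N_4 - N_2  [with N_1=-2, N_4=-3, N_2=10]  = -11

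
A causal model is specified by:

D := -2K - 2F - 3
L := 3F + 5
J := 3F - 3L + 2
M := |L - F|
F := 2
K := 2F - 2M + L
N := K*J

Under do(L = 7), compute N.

Under do(L=7), the mechanism L := 3F + 5 is discarded; L is fixed at 7.
M = |L - F|  [with L=7, F=2]  = 5
J = 3F - 3L + 2  [with F=2, L=7]  = -13
K = 2F - 2M + L  [with F=2, M=5, L=7]  = 1
N = K*J  [with K=1, J=-13]  = -13

-13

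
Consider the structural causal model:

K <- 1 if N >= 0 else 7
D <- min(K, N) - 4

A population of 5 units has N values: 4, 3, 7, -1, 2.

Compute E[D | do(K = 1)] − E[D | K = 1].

do(K=1) breaks K's dependence on N. With K=1 fixed, D across the units is -3, -3, -3, -5, -3, mean -3.4.
Observing K=1 restricts to units where K's equation naturally yields 1: N ∈ {4, 3, 7, 2}. In that subpopulation D = -3, -3, -3, -3, mean -3.
Difference = -3.4 − (-3) = -0.4.

-0.4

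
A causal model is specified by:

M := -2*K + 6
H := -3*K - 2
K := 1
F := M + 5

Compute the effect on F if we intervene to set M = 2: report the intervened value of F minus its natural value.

-2

The intervention breaks the incoming arrows to M: M := -2*K + 6 no longer applies, and M = 2.
F = M + 5  [with M=2]  = 7
Without intervention: M = -2*K + 6  [with K=1]  = 4; F = M + 5  [with M=4]  = 9.
Change = 7 − 9 = -2.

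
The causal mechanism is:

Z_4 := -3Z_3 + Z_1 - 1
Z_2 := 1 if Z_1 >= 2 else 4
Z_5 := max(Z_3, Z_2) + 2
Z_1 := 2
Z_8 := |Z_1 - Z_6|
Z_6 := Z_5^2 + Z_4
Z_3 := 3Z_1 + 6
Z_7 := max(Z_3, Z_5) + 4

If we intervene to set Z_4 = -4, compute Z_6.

192

Under do(Z_4=-4), the mechanism Z_4 := -3Z_3 + Z_1 - 1 is discarded; Z_4 is fixed at -4.
Z_2 = 1 if Z_1 >= 2 else 4  [with Z_1=2]  = 1
Z_3 = 3Z_1 + 6  [with Z_1=2]  = 12
Z_5 = max(Z_3, Z_2) + 2  [with Z_3=12, Z_2=1]  = 14
Z_6 = Z_5^2 + Z_4  [with Z_5=14, Z_4=-4]  = 192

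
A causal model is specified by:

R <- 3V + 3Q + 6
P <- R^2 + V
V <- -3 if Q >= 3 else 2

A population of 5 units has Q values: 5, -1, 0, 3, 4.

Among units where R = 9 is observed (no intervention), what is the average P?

Conditioning on R=9 selects the 2 unit(s) with Q ∈ {-1, 4}. Their P values: 83, 78. Mean = 80.5.

80.5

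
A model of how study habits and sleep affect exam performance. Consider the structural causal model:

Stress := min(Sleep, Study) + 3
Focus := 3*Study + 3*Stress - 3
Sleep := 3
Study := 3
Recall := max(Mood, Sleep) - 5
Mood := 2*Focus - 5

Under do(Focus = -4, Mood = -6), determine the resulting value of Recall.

-2

The joint intervention fixes Focus = -4, Mood = -6, removing each variable's own equation.
Recall = max(Mood, Sleep) - 5  [with Mood=-6, Sleep=3]  = -2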